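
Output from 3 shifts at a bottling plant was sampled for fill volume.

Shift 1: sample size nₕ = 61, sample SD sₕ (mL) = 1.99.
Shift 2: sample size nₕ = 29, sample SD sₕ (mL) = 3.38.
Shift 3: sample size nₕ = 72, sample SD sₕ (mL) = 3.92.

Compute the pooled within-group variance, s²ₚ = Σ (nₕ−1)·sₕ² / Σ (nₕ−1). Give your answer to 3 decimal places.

Degrees of freedom: 60 + 28 + 71 = 159.
Σ(nₕ−1)sₕ² = 60·3.9601 + 28·11.4244 + 71·15.3664 = 1648.5036.
s²ₚ = 1648.5036 / 159 = 10.36795... → 10.368.

10.368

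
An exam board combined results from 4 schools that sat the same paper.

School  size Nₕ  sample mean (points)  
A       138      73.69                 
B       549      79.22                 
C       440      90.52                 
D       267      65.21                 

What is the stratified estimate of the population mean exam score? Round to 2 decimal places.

x̄_st = (Σ Nₕx̄ₕ) / (Σ Nₕ) = (138·73.69 + 549·79.22 + 440·90.52 + 267·65.21) / 1394
= 110900.87 / 1394 = 79.5559... → 79.56.

79.56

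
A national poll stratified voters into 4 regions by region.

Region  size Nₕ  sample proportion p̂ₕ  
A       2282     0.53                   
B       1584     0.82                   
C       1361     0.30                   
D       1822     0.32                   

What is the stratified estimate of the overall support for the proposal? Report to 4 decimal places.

0.4965

N = 2282 + 1584 + 1361 + 1822 = 7049.
Overall proportion = Σ (Nₕ/N)·p̂ₕ.
Σ Nₕp̂ₕ = 1209.46 + 1298.88 + 408.3 + 583.04 = 3499.68.
3499.68 / 7049 = 0.496479... → 0.4965.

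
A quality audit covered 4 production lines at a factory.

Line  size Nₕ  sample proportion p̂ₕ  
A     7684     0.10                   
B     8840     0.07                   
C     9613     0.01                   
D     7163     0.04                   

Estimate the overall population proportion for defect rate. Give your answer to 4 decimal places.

Wₕ = Nₕ/N with N = 33300: 0.2308, 0.2655, 0.2887, 0.2151.
p̂_st = 0.2308·0.10 + 0.2655·0.07 + 0.2887·0.01 + 0.2151·0.04 ≈ 0.053149... → 0.0531.

0.0531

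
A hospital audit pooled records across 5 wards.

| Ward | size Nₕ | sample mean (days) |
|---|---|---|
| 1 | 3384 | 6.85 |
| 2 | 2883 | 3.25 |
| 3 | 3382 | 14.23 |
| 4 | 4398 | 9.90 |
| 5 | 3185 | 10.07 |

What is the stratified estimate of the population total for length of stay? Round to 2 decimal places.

156289.16

Estimate total by summing Nₕ·x̄ₕ over strata.
3384·6.85 + 2883·3.25 + 3382·14.23 + 4398·9.90 + 3185·10.07 = 23180.4 + 9369.75 + 48125.86 + 43540.2 + 32072.95 = 156289.16.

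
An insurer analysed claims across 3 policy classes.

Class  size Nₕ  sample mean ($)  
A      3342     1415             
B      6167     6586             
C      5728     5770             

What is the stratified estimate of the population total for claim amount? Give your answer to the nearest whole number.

Population total = Σ Nₕ·x̄ₕ (each stratum's size times its mean).
3342·1415 + 6167·6586 + 5728·5770 = 4728930 + 40615862 + 33050560 = 78395352.

78395352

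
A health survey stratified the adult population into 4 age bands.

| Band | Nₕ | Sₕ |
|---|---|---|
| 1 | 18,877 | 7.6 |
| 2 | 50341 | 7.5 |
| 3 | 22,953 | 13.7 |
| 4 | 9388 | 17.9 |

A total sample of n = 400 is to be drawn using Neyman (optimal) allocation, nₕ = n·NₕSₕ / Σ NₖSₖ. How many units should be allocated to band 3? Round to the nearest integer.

Σ NₕSₕ = 18877·7.6 + 50341·7.5 + 22953·13.7 + 9388·17.9 = 1003524.
Share for 3: 314456.1/1003524 = 0.31335.
n_3 = 400 × 0.31335 = 125.341... → 125.

125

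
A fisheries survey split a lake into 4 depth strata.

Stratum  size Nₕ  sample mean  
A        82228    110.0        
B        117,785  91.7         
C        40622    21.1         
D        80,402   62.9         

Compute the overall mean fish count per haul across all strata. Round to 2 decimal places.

N = 321037; weights Wₕ = Nₕ/N = (0.2561, 0.3669, 0.1265, 0.2504).
x̄_st = Σ Wₕ·x̄ₕ = 0.2561·110.0 + 0.3669·91.7 + 0.1265·21.1 + 0.2504·62.9 ≈ 80.2411...
→ 80.24.

80.24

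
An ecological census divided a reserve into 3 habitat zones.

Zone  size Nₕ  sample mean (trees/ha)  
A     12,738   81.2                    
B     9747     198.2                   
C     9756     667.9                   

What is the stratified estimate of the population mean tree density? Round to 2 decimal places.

294.10

x̄_st = (Σ Nₕx̄ₕ) / (Σ Nₕ) = (12738·81.2 + 9747·198.2 + 9756·667.9) / 32241
= 9482213.4 / 32241 = 294.1042... → 294.10.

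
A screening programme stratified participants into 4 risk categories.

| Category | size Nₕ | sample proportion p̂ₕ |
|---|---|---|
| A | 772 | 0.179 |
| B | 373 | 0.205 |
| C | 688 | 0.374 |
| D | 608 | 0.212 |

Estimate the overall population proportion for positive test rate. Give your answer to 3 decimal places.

N = 772 + 373 + 688 + 608 = 2441.
Overall proportion = Σ (Nₕ/N)·p̂ₕ.
Σ Nₕp̂ₕ = 138.188 + 76.465 + 257.312 + 128.896 = 600.861.
600.861 / 2441 = 0.24615... → 0.246.

0.246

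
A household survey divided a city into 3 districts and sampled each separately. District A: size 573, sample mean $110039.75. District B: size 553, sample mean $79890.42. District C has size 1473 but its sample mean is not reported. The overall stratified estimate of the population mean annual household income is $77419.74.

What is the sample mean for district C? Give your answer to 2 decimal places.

63802.94

N = 573 + 553 + 1473 = 2599.
Overall total = μ·N = 77419.74·2599 = 201213904.26.
Subtract the known strata: 573·110039.75 + 553·79890.42 = 107232179.01.
Remaining total for district C: 201213904.26 − 107232179.01 = 93981725.25.
Divide by its size: 93981725.25 / 1473 = 63802.9364... → 63802.94.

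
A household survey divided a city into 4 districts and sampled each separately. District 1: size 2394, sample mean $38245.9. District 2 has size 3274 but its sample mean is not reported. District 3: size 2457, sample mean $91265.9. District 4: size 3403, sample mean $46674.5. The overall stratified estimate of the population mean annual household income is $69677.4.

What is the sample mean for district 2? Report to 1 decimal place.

100368.6

Σ Nₕx̄ₕ = N·μ, so 3274·x̄_2 = 11528·69677.4 − (2394·38245.9 + 2457·91265.9 + 3403·46674.5).
= 803241067.2 − 474634324.4 = 328606742.8.
x̄_2 = 328606742.8 / 3274 = 100368.584... → 100368.6.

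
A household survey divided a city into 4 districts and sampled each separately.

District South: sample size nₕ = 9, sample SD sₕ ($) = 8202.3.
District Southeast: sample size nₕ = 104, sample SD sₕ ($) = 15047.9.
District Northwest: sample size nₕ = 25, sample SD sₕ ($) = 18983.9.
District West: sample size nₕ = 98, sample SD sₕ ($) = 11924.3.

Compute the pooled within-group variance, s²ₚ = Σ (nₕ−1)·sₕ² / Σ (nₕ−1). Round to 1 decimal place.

South: (9−1)·8202.3² = 8·67277725.29 = 538221802.32
Southeast: (104−1)·15047.9² = 103·226439294.41 = 23323247324.23
Northwest: (25−1)·18983.9² = 24·360388459.21 = 8649323021.04
West: (98−1)·11924.3² = 97·142188930.49 = 13792326257.53
Numerator = 46303118405.12; denominator = Σ(nₕ−1) = 232.
s²ₚ = 46303118405.12/232 = 199582406.919... → 199582406.9.

199582406.9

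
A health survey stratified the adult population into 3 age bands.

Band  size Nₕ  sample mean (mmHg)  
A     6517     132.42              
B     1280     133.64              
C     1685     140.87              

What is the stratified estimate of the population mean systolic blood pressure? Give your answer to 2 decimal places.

134.09

x̄_st = (Σ Nₕx̄ₕ) / (Σ Nₕ) = (6517·132.42 + 1280·133.64 + 1685·140.87) / 9482
= 1271406.29 / 9482 = 134.0863... → 134.09.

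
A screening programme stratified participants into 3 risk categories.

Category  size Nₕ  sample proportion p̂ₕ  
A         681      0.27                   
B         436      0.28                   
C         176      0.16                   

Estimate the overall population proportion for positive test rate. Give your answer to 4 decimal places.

Wₕ = Nₕ/N with N = 1293: 0.5267, 0.3372, 0.1361.
p̂_st = 0.5267·0.27 + 0.3372·0.28 + 0.1361·0.16 ≈ 0.258399... → 0.2584.

0.2584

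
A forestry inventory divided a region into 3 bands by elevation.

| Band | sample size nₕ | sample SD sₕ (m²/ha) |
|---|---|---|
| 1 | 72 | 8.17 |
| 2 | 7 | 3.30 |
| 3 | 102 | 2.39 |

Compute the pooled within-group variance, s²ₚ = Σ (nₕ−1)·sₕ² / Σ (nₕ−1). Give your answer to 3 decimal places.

Degrees of freedom: 71 + 6 + 101 = 178.
Σ(nₕ−1)sₕ² = 71·66.7489 + 6·10.89 + 101·5.7121 = 5381.434.
s²ₚ = 5381.434 / 178 = 30.23278... → 30.233.

30.233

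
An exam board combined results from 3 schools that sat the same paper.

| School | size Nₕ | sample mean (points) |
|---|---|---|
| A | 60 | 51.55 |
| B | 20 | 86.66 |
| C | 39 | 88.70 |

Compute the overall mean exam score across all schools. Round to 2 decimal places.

x̄_st = (Σ Nₕx̄ₕ) / (Σ Nₕ) = (60·51.55 + 20·86.66 + 39·88.70) / 119
= 8285.5 / 119 = 69.6261... → 69.63.

69.63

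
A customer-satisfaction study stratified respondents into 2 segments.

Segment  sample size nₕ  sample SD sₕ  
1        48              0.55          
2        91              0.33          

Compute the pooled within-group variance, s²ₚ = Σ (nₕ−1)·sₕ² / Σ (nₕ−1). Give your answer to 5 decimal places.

1: (48−1)·0.55² = 47·0.3025 = 14.2175
2: (91−1)·0.33² = 90·0.1089 = 9.801
Numerator = 24.0185; denominator = Σ(nₕ−1) = 137.
s²ₚ = 24.0185/137 = 0.1753175... → 0.17532.

0.17532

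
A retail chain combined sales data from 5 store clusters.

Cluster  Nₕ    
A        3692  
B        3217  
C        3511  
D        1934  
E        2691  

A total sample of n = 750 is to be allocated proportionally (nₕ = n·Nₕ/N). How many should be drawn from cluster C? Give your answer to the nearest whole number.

175

N = 3692 + 3217 + 3511 + 1934 + 2691 = 15045.
n_C = 750·3511/15045 = 175.025... → 175.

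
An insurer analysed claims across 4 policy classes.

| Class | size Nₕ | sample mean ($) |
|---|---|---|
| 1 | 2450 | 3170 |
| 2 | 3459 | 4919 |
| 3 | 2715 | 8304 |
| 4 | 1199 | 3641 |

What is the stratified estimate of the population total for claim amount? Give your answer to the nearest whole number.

1: 2450·3170 = 7766500
2: 3459·4919 = 17014821
3: 2715·8304 = 22545360
4: 1199·3641 = 4365559
τ̂ = Σ Nₕx̄ₕ = 51692240.

51692240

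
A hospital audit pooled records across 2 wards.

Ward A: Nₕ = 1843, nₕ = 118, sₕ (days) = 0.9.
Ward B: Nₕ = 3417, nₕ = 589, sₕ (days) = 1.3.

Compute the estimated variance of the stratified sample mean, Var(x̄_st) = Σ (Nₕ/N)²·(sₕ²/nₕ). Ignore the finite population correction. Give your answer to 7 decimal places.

N = 5260. Term for each stratum: Wₕ²sₕ²/nₕ.
Var(x̄_st) = 0.0008427179 + 0.0012108487 = 0.0020535665 → 0.0020536.

0.0020536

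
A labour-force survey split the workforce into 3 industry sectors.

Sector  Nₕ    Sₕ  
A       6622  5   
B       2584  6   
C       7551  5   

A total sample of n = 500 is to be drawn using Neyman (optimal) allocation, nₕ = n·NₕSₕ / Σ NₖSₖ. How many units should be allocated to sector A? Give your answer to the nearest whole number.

A: NₕSₕ = 6622·5 = 33110
B: NₕSₕ = 2584·6 = 15504
C: NₕSₕ = 7551·5 = 37755
Σ NₕSₕ = 86369.
n_A = 500·33110/86369 = 191.678... → 192.

192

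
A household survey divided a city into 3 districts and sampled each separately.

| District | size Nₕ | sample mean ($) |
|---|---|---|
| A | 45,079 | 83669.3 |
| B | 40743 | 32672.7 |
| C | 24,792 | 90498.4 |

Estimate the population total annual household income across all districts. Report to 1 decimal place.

7346548523.6

A: 45079·83669.3 = 3771728374.7
B: 40743·32672.7 = 1331183816.1
C: 24792·90498.4 = 2243636332.8
τ̂ = Σ Nₕx̄ₕ = 7346548523.6.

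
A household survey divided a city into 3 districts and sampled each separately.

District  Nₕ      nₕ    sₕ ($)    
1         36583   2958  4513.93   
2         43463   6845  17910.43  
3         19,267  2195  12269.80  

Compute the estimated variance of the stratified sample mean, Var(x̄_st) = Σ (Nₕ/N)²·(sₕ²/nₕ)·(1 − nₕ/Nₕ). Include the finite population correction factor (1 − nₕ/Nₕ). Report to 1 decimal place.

10708.5

N = 99313; Wₕ = Nₕ/N.
district 1: (36583/99313)²·4513.93²/2958·(1 − 2958/36583) = 859.0944
district 2: (43463/99313)²·17910.43²/6845·(1 − 6845/43463) = 7562.0700
district 3: (19267/99313)²·12269.80²/2195·(1 − 2195/19267) = 2287.3190
Sum = 10708.4834 → 10708.5.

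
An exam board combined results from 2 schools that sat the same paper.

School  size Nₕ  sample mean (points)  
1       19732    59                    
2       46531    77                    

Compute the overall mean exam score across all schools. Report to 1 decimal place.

N = 66263; weights Wₕ = Nₕ/N = (0.2978, 0.7022).
x̄_st = Σ Wₕ·x̄ₕ = 0.2978·59 + 0.7022·77 ≈ 71.640...
→ 71.6.

71.6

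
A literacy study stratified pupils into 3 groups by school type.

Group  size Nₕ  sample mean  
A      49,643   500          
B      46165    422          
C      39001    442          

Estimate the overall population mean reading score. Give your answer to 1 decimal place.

456.5

x̄_st = (Σ Nₕx̄ₕ) / (Σ Nₕ) = (49643·500 + 46165·422 + 39001·442) / 134809
= 61541572 / 134809 = 456.509... → 456.5.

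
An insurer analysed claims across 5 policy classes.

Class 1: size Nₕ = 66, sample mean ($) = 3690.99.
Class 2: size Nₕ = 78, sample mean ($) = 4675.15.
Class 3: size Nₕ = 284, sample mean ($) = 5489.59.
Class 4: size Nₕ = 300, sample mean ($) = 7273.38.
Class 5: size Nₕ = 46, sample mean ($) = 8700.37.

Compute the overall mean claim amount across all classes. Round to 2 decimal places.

6136.36

N = 774; weights Wₕ = Nₕ/N = (0.0853, 0.1008, 0.3669, 0.3876, 0.0594).
x̄_st = Σ Wₕ·x̄ₕ = 0.0853·3690.99 + 0.1008·4675.15 + 0.3669·5489.59 + 0.3876·7273.38 + 0.0594·8700.37 ≈ 6136.3587...
→ 6136.36.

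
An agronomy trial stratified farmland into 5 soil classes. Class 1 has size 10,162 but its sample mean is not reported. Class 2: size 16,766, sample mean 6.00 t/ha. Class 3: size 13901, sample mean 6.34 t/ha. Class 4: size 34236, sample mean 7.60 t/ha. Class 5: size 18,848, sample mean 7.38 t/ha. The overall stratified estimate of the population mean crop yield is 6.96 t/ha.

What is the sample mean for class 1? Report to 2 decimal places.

Σ Nₕx̄ₕ = N·μ, so 10162·x̄_1 = 93913·6.96 − (16766·6.00 + 13901·6.34 + 34236·7.60 + 18848·7.38).
= 653634.48 − 588020.18 = 65614.3.
x̄_1 = 65614.3 / 10162 = 6.4568... → 6.46.

6.46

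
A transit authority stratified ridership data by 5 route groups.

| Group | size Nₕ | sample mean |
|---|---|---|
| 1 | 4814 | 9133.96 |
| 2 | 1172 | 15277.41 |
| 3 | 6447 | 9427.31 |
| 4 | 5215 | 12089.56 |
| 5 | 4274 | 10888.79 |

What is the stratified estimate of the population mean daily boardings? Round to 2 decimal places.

N = 4814 + 1172 + 6447 + 5215 + 4274 = 21922.
Weight each subgroup mean by Nₕ/N and sum.
Σ Nₕx̄ₕ = 4814·9133.96 + 1172·15277.41 + 6447·9427.31 + 5215·12089.56 + 4274·10888.79 = 43970883.44 + 17905124.52 + 60777867.57 + 63047055.4 + 46538688.46 = 232239619.39.
Divide by N: 232239619.39 / 21922 = 10593.9066... → 10593.91.

10593.91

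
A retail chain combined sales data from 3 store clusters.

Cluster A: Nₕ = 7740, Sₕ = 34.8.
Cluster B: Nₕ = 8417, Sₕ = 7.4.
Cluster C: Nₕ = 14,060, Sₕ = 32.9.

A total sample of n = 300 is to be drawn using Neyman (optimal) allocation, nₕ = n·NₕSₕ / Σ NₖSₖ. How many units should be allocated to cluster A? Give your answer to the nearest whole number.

A: NₕSₕ = 7740·34.8 = 269352
B: NₕSₕ = 8417·7.4 = 62285.8
C: NₕSₕ = 14060·32.9 = 462574
Σ NₕSₕ = 794211.8.
n_A = 300·269352/794211.8 = 101.743... → 102.

102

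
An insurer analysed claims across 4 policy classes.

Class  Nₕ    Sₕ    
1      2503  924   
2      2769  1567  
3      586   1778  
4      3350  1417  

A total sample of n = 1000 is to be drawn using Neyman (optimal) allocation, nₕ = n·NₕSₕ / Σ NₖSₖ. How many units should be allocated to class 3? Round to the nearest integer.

84

Σ NₕSₕ = 2503·924 + 2769·1567 + 586·1778 + 3350·1417 = 12440653.
Share for 3: 1041908/12440653 = 0.08375.
n_3 = 1000 × 0.08375 = 83.750... → 84.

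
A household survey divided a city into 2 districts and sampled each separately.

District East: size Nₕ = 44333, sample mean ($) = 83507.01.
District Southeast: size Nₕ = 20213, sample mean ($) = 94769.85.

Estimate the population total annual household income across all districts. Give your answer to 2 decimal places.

Estimate total by summing Nₕ·x̄ₕ over strata.
44333·83507.01 + 20213·94769.85 = 3702116274.33 + 1915582978.05 = 5617699252.38.

5617699252.38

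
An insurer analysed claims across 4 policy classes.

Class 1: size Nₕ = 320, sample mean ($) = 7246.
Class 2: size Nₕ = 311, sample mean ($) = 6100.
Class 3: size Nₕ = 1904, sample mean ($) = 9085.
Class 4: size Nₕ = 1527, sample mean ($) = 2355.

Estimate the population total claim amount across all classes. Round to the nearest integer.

25109745

Population total = Σ Nₕ·x̄ₕ (each stratum's size times its mean).
320·7246 + 311·6100 + 1904·9085 + 1527·2355 = 2318720 + 1897100 + 17297840 + 3596085 = 25109745.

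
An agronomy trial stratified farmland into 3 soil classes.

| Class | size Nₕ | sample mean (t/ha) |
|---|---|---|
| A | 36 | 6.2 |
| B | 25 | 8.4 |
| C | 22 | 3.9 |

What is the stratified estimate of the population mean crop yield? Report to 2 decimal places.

N = 83; weights Wₕ = Nₕ/N = (0.4337, 0.3012, 0.2651).
x̄_st = Σ Wₕ·x̄ₕ = 0.4337·6.2 + 0.3012·8.4 + 0.2651·3.9 ≈ 6.2530...
→ 6.25.

6.25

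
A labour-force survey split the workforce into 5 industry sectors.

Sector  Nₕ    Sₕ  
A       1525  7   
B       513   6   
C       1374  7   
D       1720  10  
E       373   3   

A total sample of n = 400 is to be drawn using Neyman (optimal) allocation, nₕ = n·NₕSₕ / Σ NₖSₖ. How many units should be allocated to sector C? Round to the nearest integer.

92

Σ NₕSₕ = 1525·7 + 513·6 + 1374·7 + 1720·10 + 373·3 = 41690.
Share for C: 9618/41690 = 0.23070.
n_C = 400 × 0.23070 = 92.281... → 92.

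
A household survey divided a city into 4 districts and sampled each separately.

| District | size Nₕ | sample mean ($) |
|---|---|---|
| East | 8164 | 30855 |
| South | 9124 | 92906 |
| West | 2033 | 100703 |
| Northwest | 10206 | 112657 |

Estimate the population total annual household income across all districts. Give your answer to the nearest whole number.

2454081105

Estimate total by summing Nₕ·x̄ₕ over strata.
8164·30855 + 9124·92906 + 2033·100703 + 10206·112657 = 251900220 + 847674344 + 204729199 + 1149777342 = 2454081105.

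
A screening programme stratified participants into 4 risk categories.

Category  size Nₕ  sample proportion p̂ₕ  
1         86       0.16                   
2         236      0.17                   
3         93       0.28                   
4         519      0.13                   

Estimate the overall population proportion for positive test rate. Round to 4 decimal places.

0.1578

Wₕ = Nₕ/N with N = 934: 0.0921, 0.2527, 0.0996, 0.5557.
p̂_st = 0.0921·0.16 + 0.2527·0.17 + 0.0996·0.28 + 0.5557·0.13 ≈ 0.157805... → 0.1578.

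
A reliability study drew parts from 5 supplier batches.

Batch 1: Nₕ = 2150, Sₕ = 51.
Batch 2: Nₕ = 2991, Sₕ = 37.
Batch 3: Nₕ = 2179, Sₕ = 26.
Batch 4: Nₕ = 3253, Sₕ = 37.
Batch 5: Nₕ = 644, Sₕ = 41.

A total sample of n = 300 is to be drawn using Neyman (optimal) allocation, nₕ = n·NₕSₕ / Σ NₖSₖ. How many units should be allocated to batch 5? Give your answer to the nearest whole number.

Σ NₕSₕ = 2150·51 + 2991·37 + 2179·26 + 3253·37 + 644·41 = 423736.
Share for 5: 26404/423736 = 0.06231.
n_5 = 300 × 0.06231 = 18.694... → 19.

19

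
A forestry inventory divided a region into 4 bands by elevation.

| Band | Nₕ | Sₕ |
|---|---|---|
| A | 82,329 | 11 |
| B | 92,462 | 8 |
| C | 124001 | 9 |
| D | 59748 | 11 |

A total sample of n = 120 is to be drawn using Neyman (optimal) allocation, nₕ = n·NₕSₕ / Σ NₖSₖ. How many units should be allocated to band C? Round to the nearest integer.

39

Σ NₕSₕ = 82329·11 + 92462·8 + 124001·9 + 59748·11 = 3418552.
Share for C: 1116009/3418552 = 0.32646.
n_C = 120 × 0.32646 = 39.175... → 39.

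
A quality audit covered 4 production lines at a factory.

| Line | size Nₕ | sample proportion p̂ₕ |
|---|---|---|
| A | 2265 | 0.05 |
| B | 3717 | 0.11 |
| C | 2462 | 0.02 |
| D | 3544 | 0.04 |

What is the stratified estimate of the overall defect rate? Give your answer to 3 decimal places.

N = 2265 + 3717 + 2462 + 3544 = 11988.
Overall proportion = Σ (Nₕ/N)·p̂ₕ.
Σ Nₕp̂ₕ = 113.25 + 408.87 + 49.24 + 141.76 = 713.12.
713.12 / 11988 = 0.05949... → 0.059.

0.059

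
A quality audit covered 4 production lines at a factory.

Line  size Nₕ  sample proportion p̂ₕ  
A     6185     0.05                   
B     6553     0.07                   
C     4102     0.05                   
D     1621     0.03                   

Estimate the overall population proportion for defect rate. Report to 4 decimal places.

0.0553

N = 6185 + 6553 + 4102 + 1621 = 18461.
Overall proportion = Σ (Nₕ/N)·p̂ₕ.
Σ Nₕp̂ₕ = 309.25 + 458.71 + 205.1 + 48.63 = 1021.69.
1021.69 / 18461 = 0.055343... → 0.0553.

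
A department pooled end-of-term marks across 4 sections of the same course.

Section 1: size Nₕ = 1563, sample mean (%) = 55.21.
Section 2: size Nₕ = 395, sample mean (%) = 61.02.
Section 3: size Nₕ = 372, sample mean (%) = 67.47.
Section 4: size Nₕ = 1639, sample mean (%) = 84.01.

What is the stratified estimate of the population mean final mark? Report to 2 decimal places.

x̄_st = (Σ Nₕx̄ₕ) / (Σ Nₕ) = (1563·55.21 + 395·61.02 + 372·67.47 + 1639·84.01) / 3969
= 273187.36 / 3969 = 68.8303... → 68.83.

68.83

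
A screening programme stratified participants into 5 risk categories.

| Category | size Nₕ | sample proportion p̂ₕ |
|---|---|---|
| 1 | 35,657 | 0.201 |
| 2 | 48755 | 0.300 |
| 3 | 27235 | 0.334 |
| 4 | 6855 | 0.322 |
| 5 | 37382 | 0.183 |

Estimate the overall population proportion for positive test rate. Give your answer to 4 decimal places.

N = 35657 + 48755 + 27235 + 6855 + 37382 = 155884.
Overall proportion = Σ (Nₕ/N)·p̂ₕ.
Σ Nₕp̂ₕ = 7167.057 + 14626.5 + 9096.49 + 2207.31 + 6840.906 = 39938.263.
39938.263 / 155884 = 0.256205... → 0.2562.

0.2562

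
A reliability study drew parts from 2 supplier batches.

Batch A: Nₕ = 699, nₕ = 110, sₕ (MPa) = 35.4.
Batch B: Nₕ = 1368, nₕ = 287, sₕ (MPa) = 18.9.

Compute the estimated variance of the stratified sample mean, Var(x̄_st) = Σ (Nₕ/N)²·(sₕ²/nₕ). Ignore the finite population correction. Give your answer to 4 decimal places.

N = 2067; Wₕ = Nₕ/N.
batch A: (699/2067)²·35.4²/110 = 1.3028285
batch B: (1368/2067)²·18.9²/287 = 0.5451713
Sum = 1.8479997 → 1.8480.

1.8480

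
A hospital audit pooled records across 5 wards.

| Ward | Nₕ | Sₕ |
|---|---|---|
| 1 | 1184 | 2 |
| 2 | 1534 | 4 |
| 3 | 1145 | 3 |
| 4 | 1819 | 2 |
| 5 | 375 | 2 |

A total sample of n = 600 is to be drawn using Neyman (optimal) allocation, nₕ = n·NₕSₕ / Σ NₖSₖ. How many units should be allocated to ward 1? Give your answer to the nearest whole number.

87

Σ NₕSₕ = 1184·2 + 1534·4 + 1145·3 + 1819·2 + 375·2 = 16327.
Share for 1: 2368/16327 = 0.14504.
n_1 = 600 × 0.14504 = 87.021... → 87.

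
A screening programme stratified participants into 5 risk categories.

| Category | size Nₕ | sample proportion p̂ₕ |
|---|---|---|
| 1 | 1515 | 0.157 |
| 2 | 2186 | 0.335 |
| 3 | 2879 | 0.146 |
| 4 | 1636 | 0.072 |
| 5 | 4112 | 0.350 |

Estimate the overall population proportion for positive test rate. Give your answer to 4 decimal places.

Wₕ = Nₕ/N with N = 12328: 0.1229, 0.1773, 0.2335, 0.1327, 0.3335.
p̂_st = 0.1229·0.157 + 0.1773·0.335 + 0.2335·0.146 + 0.1327·0.072 + 0.3335·0.350 ≈ 0.239089... → 0.2391.

0.2391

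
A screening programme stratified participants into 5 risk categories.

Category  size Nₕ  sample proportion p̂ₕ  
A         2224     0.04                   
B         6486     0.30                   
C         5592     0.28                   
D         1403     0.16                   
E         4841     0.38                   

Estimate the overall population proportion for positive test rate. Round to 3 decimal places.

N = 2224 + 6486 + 5592 + 1403 + 4841 = 20546.
Overall proportion = Σ (Nₕ/N)·p̂ₕ.
Σ Nₕp̂ₕ = 88.96 + 1945.8 + 1565.76 + 224.48 + 1839.58 = 5664.58.
5664.58 / 20546 = 0.27570... → 0.276.

0.276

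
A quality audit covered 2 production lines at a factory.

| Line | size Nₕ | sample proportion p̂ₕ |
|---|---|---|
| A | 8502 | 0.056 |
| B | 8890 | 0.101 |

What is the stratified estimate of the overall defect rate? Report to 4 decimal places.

0.0790

Wₕ = Nₕ/N with N = 17392: 0.4888, 0.5112.
p̂_st = 0.4888·0.056 + 0.5112·0.101 ≈ 0.079002... → 0.0790.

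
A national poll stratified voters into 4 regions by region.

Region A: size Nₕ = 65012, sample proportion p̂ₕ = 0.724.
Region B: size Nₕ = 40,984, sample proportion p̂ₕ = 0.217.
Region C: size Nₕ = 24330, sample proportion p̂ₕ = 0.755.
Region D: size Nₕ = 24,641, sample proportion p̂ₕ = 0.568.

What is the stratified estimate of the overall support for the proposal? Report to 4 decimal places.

Wₕ = Nₕ/N with N = 154967: 0.4195, 0.2645, 0.1570, 0.1590.
p̂_st = 0.4195·0.724 + 0.2645·0.217 + 0.1570·0.755 + 0.1590·0.568 ≈ 0.569976... → 0.5700.

0.5700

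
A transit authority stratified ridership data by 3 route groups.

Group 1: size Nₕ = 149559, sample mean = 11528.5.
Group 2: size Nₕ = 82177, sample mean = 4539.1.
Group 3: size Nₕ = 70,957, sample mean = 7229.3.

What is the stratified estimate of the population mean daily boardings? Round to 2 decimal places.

x̄_st = (Σ Nₕx̄ₕ) / (Σ Nₕ) = (149559·11528.5 + 82177·4539.1 + 70957·7229.3) / 302693
= 2610169992.3 / 302693 = 8623.1594... → 8623.16.

8623.16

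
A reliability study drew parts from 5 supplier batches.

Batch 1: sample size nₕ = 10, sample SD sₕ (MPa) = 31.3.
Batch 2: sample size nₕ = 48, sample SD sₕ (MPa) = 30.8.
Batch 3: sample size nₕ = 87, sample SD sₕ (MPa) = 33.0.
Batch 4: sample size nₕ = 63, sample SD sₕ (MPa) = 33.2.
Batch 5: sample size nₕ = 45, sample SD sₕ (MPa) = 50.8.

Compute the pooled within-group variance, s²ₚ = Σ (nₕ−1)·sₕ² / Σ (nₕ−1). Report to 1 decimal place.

1326.4

1: (10−1)·31.3² = 9·979.69 = 8817.21
2: (48−1)·30.8² = 47·948.64 = 44586.08
3: (87−1)·33.0² = 86·1089 = 93654
4: (63−1)·33.2² = 62·1102.24 = 68338.88
5: (45−1)·50.8² = 44·2580.64 = 113548.16
Numerator = 328944.33; denominator = Σ(nₕ−1) = 248.
s²ₚ = 328944.33/248 = 1326.388... → 1326.4.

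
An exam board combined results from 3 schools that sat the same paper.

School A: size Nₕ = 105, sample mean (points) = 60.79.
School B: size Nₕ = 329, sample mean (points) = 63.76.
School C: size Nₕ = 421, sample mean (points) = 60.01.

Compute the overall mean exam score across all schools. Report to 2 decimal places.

x̄_st = (Σ Nₕx̄ₕ) / (Σ Nₕ) = (105·60.79 + 329·63.76 + 421·60.01) / 855
= 52624.2 / 855 = 61.5488... → 61.55.

61.55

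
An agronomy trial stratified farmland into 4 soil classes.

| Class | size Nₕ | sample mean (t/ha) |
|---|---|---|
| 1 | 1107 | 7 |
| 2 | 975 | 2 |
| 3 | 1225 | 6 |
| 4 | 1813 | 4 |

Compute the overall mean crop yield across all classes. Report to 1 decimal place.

4.7

x̄_st = (Σ Nₕx̄ₕ) / (Σ Nₕ) = (1107·7 + 975·2 + 1225·6 + 1813·4) / 5120
= 24301 / 5120 = 4.746... → 4.7.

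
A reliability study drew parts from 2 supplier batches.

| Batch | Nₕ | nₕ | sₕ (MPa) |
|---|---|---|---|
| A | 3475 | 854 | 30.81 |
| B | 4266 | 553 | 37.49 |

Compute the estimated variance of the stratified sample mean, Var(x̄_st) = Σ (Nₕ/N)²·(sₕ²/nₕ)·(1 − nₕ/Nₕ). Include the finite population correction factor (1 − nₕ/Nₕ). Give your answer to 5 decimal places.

N = 7741. Term for each stratum: Wₕ²sₕ²/nₕ·(1−nₕ/Nₕ).
Var(x̄_st) = 0.16894806 + 0.67182694 = 0.84077500 → 0.84078.

0.84078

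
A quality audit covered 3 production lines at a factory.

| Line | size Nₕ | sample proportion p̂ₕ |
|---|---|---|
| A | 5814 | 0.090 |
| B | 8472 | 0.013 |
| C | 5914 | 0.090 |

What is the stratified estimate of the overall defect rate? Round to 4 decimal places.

0.0577

Wₕ = Nₕ/N with N = 20200: 0.2878, 0.4194, 0.2928.
p̂_st = 0.2878·0.090 + 0.4194·0.013 + 0.2928·0.090 ≈ 0.057706... → 0.0577.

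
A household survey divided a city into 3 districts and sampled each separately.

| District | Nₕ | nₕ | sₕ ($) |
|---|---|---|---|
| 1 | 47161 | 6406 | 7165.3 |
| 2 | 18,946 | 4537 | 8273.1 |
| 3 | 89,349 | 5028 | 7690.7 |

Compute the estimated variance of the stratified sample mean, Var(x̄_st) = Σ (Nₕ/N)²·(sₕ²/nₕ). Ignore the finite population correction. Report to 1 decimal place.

4847.7

N = 155456. Term for each stratum: Wₕ²sₕ²/nₕ.
Var(x̄_st) = 737.6203 + 224.0721 + 3885.9829 = 4847.6753 → 4847.7.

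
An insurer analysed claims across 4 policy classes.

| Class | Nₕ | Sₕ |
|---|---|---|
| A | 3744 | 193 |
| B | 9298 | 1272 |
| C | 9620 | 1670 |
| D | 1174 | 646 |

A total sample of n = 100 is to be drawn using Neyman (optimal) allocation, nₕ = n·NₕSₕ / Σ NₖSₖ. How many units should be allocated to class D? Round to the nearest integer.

3

Σ NₕSₕ = 3744·193 + 9298·1272 + 9620·1670 + 1174·646 = 29373452.
Share for D: 758404/29373452 = 0.02582.
n_D = 100 × 0.02582 = 2.582... → 3.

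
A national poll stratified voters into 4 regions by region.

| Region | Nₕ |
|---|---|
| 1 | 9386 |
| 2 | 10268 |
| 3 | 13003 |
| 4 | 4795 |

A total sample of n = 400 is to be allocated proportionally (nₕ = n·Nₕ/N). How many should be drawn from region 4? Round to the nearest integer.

Share of region 4 = 4795/37452 = 0.12803.
Allocate 400 × 0.12803 = 51.212... → 51.

51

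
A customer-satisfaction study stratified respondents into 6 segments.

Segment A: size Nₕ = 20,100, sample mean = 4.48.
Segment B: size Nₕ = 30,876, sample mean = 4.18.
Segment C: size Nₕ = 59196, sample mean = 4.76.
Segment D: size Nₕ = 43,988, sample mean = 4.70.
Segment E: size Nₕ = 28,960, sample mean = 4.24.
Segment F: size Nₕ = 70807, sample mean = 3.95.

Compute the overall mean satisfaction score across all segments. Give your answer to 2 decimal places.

4.37

N = 253927; weights Wₕ = Nₕ/N = (0.0792, 0.1216, 0.2331, 0.1732, 0.1140, 0.2788).
x̄_st = Σ Wₕ·x̄ₕ = 0.0792·4.48 + 0.1216·4.18 + 0.2331·4.76 + 0.1732·4.70 + 0.1140·4.24 + 0.2788·3.95 ≈ 4.3717...
→ 4.37.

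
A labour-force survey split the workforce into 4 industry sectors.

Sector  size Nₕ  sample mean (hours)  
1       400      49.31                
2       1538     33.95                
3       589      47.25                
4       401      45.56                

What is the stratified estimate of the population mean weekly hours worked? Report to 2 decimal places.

40.31

x̄_st = (Σ Nₕx̄ₕ) / (Σ Nₕ) = (400·49.31 + 1538·33.95 + 589·47.25 + 401·45.56) / 2928
= 118038.91 / 2928 = 40.3138... → 40.31.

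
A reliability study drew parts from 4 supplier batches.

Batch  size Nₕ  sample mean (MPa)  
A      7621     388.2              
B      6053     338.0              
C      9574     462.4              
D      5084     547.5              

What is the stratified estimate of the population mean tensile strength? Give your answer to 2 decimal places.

x̄_st = (Σ Nₕx̄ₕ) / (Σ Nₕ) = (7621·388.2 + 6053·338.0 + 9574·462.4 + 5084·547.5) / 28332
= 12214893.8 / 28332 = 431.1342... → 431.13.

431.13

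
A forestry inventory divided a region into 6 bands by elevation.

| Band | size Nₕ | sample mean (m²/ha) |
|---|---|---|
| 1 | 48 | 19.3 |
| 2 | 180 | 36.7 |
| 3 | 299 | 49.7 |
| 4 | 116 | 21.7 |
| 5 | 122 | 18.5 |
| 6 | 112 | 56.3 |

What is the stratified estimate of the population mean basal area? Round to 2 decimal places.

38.17

N = 48 + 180 + 299 + 116 + 122 + 112 = 877.
The stratified mean weights each stratum mean by its population share Nₕ/N.
Σ Nₕx̄ₕ = 48·19.3 + 180·36.7 + 299·49.7 + 116·21.7 + 122·18.5 + 112·56.3 = 926.4 + 6606 + 14860.3 + 2517.2 + 2257 + 6305.6 = 33472.5.
Divide by N: 33472.5 / 877 = 38.1670... → 38.17.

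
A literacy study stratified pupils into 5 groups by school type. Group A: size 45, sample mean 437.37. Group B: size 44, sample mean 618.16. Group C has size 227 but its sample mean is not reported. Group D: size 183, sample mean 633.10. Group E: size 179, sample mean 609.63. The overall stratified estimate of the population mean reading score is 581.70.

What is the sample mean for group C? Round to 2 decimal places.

N = 45 + 44 + 227 + 183 + 179 = 678.
Overall total = μ·N = 581.70·678 = 394392.6.
Subtract the known strata: 45·437.37 + 44·618.16 + 183·633.10 + 179·609.63 = 271861.76.
Remaining total for group C: 394392.6 − 271861.76 = 122530.84.
Divide by its size: 122530.84 / 227 = 539.7834... → 539.78.

539.78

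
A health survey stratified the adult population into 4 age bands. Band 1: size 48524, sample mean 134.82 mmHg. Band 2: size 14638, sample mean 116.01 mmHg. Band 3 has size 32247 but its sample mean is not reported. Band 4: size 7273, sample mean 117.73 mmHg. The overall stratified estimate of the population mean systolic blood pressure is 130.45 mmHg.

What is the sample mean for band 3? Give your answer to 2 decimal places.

Σ Nₕx̄ₕ = N·μ, so 32247·x̄_3 = 102682·130.45 − (48524·134.82 + 14638·116.01 + 7273·117.73).
= 13394866.9 − 9096410.35 = 4298456.55.
x̄_3 = 4298456.55 / 32247 = 133.2979... → 133.30.

133.30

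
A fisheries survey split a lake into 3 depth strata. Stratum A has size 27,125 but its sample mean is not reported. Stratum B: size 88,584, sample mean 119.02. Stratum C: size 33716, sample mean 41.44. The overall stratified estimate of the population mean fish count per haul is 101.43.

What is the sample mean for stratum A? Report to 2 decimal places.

118.55

N = 27125 + 88584 + 33716 = 149425.
Overall total = μ·N = 101.43·149425 = 15156177.75.
Subtract the known strata: 88584·119.02 + 33716·41.44 = 11940458.72.
Remaining total for stratum A: 15156177.75 − 11940458.72 = 3215719.03.
Divide by its size: 3215719.03 / 27125 = 118.5519... → 118.55.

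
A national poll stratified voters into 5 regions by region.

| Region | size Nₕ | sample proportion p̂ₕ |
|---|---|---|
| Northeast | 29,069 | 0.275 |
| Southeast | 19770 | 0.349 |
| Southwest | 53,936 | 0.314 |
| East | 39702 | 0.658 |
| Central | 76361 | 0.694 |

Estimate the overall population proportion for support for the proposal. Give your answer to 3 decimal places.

0.507

N = 29069 + 19770 + 53936 + 39702 + 76361 = 218838.
Overall proportion = Σ (Nₕ/N)·p̂ₕ.
Σ Nₕp̂ₕ = 7993.975 + 6899.73 + 16935.904 + 26123.916 + 52994.534 = 110948.059.
110948.059 / 218838 = 0.50699... → 0.507.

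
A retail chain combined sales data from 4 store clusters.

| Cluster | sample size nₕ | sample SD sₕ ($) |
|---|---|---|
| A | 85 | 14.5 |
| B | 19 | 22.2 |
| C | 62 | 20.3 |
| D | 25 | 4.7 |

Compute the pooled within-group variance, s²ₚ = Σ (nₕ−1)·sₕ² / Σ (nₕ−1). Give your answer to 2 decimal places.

A: (85−1)·14.5² = 84·210.25 = 17661
B: (19−1)·22.2² = 18·492.84 = 8871.12
C: (62−1)·20.3² = 61·412.09 = 25137.49
D: (25−1)·4.7² = 24·22.09 = 530.16
Numerator = 52199.77; denominator = Σ(nₕ−1) = 187.
s²ₚ = 52199.77/187 = 279.1432... → 279.14.

279.14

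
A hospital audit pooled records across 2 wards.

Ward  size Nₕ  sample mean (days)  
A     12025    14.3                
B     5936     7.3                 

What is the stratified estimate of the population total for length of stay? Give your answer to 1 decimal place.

215290.3

A: 12025·14.3 = 171957.5
B: 5936·7.3 = 43332.8
τ̂ = Σ Nₕx̄ₕ = 215290.3.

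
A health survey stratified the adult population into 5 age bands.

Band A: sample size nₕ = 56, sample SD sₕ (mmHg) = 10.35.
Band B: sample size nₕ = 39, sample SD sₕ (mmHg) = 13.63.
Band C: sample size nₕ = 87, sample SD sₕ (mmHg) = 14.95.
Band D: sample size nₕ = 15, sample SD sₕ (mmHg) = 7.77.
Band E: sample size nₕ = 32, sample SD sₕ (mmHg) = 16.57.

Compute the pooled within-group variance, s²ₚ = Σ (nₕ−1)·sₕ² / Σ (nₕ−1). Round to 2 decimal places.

Degrees of freedom: 55 + 38 + 86 + 14 + 31 = 224.
Σ(nₕ−1)sₕ² = 55·107.1225 + 38·185.7769 + 86·223.5025 + 14·60.3729 + 31·274.5649 = 41529.2072.
s²ₚ = 41529.2072 / 224 = 185.3982... → 185.40.

185.40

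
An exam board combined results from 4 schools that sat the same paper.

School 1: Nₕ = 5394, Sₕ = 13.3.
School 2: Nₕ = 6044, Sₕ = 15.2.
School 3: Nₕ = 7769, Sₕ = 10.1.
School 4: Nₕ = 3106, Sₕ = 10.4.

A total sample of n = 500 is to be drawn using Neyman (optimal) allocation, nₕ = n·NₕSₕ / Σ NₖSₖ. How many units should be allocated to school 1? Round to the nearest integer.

1: NₕSₕ = 5394·13.3 = 71740.2
2: NₕSₕ = 6044·15.2 = 91868.8
3: NₕSₕ = 7769·10.1 = 78466.9
4: NₕSₕ = 3106·10.4 = 32302.4
Σ NₕSₕ = 274378.3.
n_1 = 500·71740.2/274378.3 = 130.732... → 131.

131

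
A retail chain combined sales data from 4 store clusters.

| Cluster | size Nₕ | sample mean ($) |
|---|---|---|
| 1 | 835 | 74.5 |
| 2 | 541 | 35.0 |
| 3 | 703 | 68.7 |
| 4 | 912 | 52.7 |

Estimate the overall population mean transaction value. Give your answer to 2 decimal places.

N = 835 + 541 + 703 + 912 = 2991.
Overall mean = Σ (Nₕ/N)·x̄ₕ — weight by population share, not a simple average.
Σ Nₕx̄ₕ = 835·74.5 + 541·35.0 + 703·68.7 + 912·52.7 = 62207.5 + 18935 + 48296.1 + 48062.4 = 177501.
Divide by N: 177501 / 2991 = 59.3450... → 59.35.

59.35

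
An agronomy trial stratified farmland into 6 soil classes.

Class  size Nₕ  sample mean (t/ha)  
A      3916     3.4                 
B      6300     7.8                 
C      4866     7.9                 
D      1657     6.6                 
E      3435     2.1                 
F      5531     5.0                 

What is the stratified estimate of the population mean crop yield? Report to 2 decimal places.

5.71

N = 25705; weights Wₕ = Nₕ/N = (0.1523, 0.2451, 0.1893, 0.0645, 0.1336, 0.2152).
x̄_st = Σ Wₕ·x̄ₕ = 0.1523·3.4 + 0.2451·7.8 + 0.1893·7.9 + 0.0645·6.6 + 0.1336·2.1 + 0.2152·5.0 ≈ 5.7071...
→ 5.71.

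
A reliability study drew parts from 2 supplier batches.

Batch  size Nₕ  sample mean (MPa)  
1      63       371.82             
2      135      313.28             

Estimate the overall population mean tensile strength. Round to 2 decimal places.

x̄_st = (Σ Nₕx̄ₕ) / (Σ Nₕ) = (63·371.82 + 135·313.28) / 198
= 65717.46 / 198 = 331.9064... → 331.91.

331.91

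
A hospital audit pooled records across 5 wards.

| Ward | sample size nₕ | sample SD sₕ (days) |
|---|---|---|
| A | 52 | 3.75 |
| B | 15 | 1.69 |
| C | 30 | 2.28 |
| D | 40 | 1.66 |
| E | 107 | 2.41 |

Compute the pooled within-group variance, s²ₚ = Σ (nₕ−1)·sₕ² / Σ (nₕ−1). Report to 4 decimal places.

A: (52−1)·3.75² = 51·14.0625 = 717.1875
B: (15−1)·1.69² = 14·2.8561 = 39.9854
C: (30−1)·2.28² = 29·5.1984 = 150.7536
D: (40−1)·1.66² = 39·2.7556 = 107.4684
E: (107−1)·2.41² = 106·5.8081 = 615.6586
Numerator = 1631.0535; denominator = Σ(nₕ−1) = 239.
s²ₚ = 1631.0535/239 = 6.824492... → 6.8245.

6.8245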